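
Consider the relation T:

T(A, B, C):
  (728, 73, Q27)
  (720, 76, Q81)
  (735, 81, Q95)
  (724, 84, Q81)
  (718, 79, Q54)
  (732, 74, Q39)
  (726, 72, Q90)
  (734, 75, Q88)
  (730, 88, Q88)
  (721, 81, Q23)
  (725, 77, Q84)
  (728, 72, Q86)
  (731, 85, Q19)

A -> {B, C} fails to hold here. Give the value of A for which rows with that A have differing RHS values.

A=728: 2 rows → {B,C} takes values {(73, Q27), (72, Q86)} — violation
A=720: 1 row → {B,C} = (76, Q81) ✓
A=735: 1 row → {B,C} = (81, Q95) ✓
A=724: 1 row → {B,C} = (84, Q81) ✓
A=718: 1 row → {B,C} = (79, Q54) ✓
A=732: 1 row → {B,C} = (74, Q39) ✓
A=726: 1 row → {B,C} = (72, Q90) ✓
A=734: 1 row → {B,C} = (75, Q88) ✓
A=730: 1 row → {B,C} = (88, Q88) ✓
A=721: 1 row → {B,C} = (81, Q23) ✓
A=725: 1 row → {B,C} = (77, Q84) ✓
A=731: 1 row → {B,C} = (85, Q19) ✓
The only A value with inconsistent RHS is A=728.

728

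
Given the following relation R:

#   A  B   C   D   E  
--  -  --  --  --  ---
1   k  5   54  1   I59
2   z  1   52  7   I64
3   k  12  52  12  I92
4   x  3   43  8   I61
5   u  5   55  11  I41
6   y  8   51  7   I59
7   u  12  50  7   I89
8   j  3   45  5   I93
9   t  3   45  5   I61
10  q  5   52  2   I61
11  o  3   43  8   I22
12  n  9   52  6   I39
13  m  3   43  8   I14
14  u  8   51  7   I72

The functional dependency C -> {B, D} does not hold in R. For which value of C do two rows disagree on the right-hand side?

52

C=54: row 1 → {B,D} = (5, 1) ✓
C=52: rows 2, 3, 10, 12 → {B,D} takes values {(1, 7), (12, 12), (5, 2), (9, 6)} — violation
C=43: rows 4, 11, 13 → {B,D} = (3, 8), (3, 8), (3, 8) ✓
C=55: row 5 → {B,D} = (5, 11) ✓
C=51: rows 6, 14 → {B,D} = (8, 7), (8, 7) ✓
C=50: row 7 → {B,D} = (12, 7) ✓
C=45: rows 8, 9 → {B,D} = (3, 5), (3, 5) ✓
The only C value with inconsistent RHS is C=52.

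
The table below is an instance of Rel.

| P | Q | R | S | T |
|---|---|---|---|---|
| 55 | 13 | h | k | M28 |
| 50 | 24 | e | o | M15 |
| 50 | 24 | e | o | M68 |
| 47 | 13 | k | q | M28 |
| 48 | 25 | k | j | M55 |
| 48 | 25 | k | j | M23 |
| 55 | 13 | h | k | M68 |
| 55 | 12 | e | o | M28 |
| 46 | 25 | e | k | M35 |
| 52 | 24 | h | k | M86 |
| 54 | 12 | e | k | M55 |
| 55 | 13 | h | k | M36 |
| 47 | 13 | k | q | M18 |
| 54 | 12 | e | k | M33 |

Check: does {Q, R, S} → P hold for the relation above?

(Q=13, R=h, S=k): 3 rows → P = 55, 55, 55 ✓
(Q=24, R=e, S=o): 2 rows → P = 50, 50 ✓
(Q=13, R=k, S=q): 2 rows → P = 47, 47 ✓
(Q=25, R=k, S=j): 2 rows → P = 48, 48 ✓
(Q=12, R=e, S=o): 1 row → P = 55 ✓
(Q=25, R=e, S=k): 1 row → P = 46 ✓
(Q=24, R=h, S=k): 1 row → P = 52 ✓
(Q=12, R=e, S=k): 2 rows → P = 54, 54 ✓
Every {Q, R, S} value is associated with a single P value, so {Q, R, S} → P holds.

Yes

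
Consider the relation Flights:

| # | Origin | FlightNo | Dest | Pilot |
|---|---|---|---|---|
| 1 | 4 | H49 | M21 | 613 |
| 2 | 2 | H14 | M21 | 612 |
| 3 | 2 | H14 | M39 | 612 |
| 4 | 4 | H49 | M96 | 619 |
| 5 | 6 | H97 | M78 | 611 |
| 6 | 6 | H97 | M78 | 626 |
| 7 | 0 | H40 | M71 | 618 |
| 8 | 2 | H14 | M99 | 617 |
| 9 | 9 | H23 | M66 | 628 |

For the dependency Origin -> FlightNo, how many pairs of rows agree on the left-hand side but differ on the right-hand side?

Origin=4: all 2 rows agree on FlightNo — 0 pairs.
Origin=2: all 3 rows agree on FlightNo — 0 pairs.
Origin=6: all 2 rows agree on FlightNo — 0 pairs.

0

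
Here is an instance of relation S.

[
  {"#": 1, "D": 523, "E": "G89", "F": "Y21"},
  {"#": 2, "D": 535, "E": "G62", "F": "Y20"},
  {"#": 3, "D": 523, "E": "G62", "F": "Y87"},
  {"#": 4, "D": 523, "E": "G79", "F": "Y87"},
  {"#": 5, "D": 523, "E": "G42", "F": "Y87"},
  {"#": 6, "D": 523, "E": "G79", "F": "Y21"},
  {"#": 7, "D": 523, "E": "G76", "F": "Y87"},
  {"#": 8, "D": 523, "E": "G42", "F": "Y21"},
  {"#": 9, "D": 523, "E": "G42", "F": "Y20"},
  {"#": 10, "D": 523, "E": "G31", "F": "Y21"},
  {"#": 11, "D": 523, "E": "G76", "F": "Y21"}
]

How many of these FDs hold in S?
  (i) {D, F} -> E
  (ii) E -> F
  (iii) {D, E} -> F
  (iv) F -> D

0

(i) {D, F} -> E: (D=523, F=Y21): rows 1, 6, 8, 10, 11 → E takes values {G89, G79, G42, G31, G76} — violation; (D=523, F=Y87): rows 3, 4, 5, 7 → E takes values {G62, G79, G42, G76} — violation — fails.
(ii) E -> F: E=G62: rows 2, 3 → F takes values {Y20, Y87} — violation; E=G79: rows 4, 6 → F takes values {Y87, Y21} — violation; E=G42: rows 5, 8, 9 → F takes values {Y87, Y21, Y20} — violation; E=G76: rows 7, 11 → F takes values {Y87, Y21} — violation — fails.
(iii) {D, E} -> F: (D=523, E=G79): rows 4, 6 → F takes values {Y87, Y21} — violation; (D=523, E=G42): rows 5, 8, 9 → F takes values {Y87, Y21, Y20} — violation; (D=523, E=G76): rows 7, 11 → F takes values {Y87, Y21} — violation — fails.
(iv) F -> D: F=Y20: rows 2, 9 → D takes values {535, 523} — violation — fails.
None of the 4 dependencies hold.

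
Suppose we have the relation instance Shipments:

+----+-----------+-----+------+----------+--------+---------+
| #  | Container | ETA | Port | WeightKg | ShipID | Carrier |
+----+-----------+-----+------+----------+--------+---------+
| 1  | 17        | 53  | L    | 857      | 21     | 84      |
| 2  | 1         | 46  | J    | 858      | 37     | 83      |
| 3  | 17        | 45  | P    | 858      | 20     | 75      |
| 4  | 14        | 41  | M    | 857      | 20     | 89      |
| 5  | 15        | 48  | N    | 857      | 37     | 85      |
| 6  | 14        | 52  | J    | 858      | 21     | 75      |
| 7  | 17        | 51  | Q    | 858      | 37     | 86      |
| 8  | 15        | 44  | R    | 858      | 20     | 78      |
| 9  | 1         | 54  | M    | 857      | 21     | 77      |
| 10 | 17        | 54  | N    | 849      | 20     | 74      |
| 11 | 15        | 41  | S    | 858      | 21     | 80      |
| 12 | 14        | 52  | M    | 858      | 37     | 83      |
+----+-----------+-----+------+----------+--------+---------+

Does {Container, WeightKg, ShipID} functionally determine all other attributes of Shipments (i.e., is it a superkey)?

Yes

All 12 rows have distinct {Container, WeightKg, ShipID} values, so {Container, WeightKg, ShipID} → (all attributes) holds and {Container, WeightKg, ShipID} is a superkey.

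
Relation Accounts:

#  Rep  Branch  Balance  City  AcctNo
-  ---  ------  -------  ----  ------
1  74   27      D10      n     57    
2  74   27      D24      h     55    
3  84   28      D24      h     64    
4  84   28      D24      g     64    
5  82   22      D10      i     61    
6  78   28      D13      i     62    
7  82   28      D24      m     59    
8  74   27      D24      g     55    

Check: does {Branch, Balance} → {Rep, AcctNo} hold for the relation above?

No

(Branch=27, Balance=D10): row 1 → {Rep,AcctNo} = (74, 57) ✓
(Branch=27, Balance=D24): rows 2, 8 → {Rep,AcctNo} = (74, 55), (74, 55) ✓
(Branch=28, Balance=D24): rows 3, 4, 7 → {Rep,AcctNo} takes values {(84, 64), (82, 59)} — violation
(Branch=22, Balance=D10): row 5 → {Rep,AcctNo} = (82, 61) ✓
(Branch=28, Balance=D13): row 6 → {Rep,AcctNo} = (78, 62) ✓
Two rows agree on {Branch, Balance} but differ on {Rep, AcctNo}, so {Branch, Balance} → {Rep, AcctNo} does not hold.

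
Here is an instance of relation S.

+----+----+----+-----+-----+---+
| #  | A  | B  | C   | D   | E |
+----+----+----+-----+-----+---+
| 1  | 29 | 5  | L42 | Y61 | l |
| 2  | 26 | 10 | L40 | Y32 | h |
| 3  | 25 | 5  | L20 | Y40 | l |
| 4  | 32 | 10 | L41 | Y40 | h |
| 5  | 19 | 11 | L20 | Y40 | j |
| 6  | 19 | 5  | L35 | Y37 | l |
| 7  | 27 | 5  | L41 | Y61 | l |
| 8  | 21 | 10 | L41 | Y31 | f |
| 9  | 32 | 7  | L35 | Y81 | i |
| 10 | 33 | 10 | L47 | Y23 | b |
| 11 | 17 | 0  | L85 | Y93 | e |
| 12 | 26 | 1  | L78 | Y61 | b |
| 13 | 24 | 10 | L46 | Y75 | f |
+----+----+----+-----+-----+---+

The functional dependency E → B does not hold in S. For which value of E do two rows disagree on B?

b

E=l: rows 1, 3, 6, 7 → B = 5, 5, 5, 5 ✓
E=h: rows 2, 4 → B = 10, 10 ✓
E=j: row 5 → B = 11 ✓
E=f: rows 8, 13 → B = 10, 10 ✓
E=i: row 9 → B = 7 ✓
E=b: rows 10, 12 → B takes values {10, 1} — violation
E=e: row 11 → B = 0 ✓
The only E value with inconsistent B is E=b.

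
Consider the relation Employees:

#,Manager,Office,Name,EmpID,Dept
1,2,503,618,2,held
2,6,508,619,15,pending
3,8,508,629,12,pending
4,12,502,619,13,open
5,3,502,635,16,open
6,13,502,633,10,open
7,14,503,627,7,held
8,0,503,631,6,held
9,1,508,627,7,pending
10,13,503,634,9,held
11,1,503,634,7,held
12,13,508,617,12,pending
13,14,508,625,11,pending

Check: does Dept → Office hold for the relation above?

Yes

Dept=held: rows 1, 7, 8, 10, 11 → Office = 503, 503, 503, 503, 503 ✓
Dept=pending: rows 2, 3, 9, 12, 13 → Office = 508, 508, 508, 508, 508 ✓
Dept=open: rows 4, 5, 6 → Office = 502, 502, 502 ✓
Every Dept value is associated with a single Office value, so Dept → Office holds.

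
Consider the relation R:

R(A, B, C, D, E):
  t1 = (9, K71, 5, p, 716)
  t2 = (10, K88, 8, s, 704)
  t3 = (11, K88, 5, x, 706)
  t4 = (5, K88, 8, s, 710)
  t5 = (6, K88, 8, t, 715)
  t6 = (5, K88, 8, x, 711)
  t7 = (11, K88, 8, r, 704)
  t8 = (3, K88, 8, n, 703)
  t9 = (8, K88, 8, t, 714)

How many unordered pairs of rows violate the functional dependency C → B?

1

C=5: violating pairs (1,3) — 1 pair.
C=8: all 7 rows agree on B — 0 pairs.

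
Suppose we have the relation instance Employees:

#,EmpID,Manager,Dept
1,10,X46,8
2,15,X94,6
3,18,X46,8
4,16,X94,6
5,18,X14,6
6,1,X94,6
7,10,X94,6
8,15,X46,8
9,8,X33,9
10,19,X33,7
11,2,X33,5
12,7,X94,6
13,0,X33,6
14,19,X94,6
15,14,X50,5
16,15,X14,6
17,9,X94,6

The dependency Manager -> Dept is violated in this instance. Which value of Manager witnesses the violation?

X33

Manager=X46: rows 1, 3, 8 → Dept = 8, 8, 8 ✓
Manager=X94: rows 2, 4, 6, 7, 12, 14, 17 → Dept = 6, 6, 6, 6, 6, 6, 6 ✓
Manager=X14: rows 5, 16 → Dept = 6, 6 ✓
Manager=X33: rows 9, 10, 11, 13 → Dept takes values {9, 7, 5, 6} — violation
Manager=X50: row 15 → Dept = 5 ✓
The only Manager value with inconsistent Dept is Manager=X33.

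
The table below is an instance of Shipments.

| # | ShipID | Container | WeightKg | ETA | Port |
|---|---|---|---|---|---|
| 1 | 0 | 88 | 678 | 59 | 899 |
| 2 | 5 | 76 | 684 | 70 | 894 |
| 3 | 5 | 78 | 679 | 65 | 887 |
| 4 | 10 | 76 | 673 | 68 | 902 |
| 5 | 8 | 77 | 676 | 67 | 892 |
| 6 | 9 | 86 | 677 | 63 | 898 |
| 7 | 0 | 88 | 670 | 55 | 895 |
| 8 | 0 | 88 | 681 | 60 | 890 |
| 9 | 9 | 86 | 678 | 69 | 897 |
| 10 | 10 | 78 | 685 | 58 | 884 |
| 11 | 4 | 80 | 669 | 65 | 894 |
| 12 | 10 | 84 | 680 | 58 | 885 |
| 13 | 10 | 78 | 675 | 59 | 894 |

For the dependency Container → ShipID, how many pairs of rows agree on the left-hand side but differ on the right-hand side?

Container=88: all 3 rows agree on ShipID — 0 pairs.
Container=76: violating pairs (2,4) — 1 pair.
Container=78: violating pairs (3,10), (3,13) — 2 pairs.
Container=86: all 2 rows agree on ShipID — 0 pairs.

3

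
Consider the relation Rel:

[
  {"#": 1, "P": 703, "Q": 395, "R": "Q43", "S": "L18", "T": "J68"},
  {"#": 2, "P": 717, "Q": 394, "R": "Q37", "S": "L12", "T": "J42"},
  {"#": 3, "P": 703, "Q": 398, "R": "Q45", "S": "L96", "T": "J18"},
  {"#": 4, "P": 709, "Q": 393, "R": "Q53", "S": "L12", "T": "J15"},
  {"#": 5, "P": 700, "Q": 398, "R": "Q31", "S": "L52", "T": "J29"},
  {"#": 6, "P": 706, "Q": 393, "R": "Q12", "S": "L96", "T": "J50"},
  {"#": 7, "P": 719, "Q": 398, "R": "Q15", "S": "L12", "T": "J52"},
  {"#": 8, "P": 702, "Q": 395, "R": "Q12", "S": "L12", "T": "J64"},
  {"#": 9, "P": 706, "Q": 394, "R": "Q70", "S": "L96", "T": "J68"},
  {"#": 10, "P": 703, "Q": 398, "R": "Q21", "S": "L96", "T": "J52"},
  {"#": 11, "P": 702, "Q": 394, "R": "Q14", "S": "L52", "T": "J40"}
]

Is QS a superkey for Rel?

Rows 3 and 10 have the same QS value (Q=398, S=L96) but are distinct tuples, so QS does not determine every attribute — not a superkey.

No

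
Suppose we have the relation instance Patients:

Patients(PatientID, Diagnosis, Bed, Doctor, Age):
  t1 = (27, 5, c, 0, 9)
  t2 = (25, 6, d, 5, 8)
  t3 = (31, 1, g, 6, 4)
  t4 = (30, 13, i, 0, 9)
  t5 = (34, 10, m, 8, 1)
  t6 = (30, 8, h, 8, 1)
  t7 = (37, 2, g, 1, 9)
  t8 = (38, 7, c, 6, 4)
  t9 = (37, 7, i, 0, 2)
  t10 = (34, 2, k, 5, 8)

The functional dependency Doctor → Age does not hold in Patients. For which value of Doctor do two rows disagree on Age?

0

Doctor=0: rows 1, 4, 9 → Age takes values {9, 2} — violation
Doctor=5: rows 2, 10 → Age = 8, 8 ✓
Doctor=6: rows 3, 8 → Age = 4, 4 ✓
Doctor=8: rows 5, 6 → Age = 1, 1 ✓
Doctor=1: row 7 → Age = 9 ✓
The only Doctor value with inconsistent Age is Doctor=0.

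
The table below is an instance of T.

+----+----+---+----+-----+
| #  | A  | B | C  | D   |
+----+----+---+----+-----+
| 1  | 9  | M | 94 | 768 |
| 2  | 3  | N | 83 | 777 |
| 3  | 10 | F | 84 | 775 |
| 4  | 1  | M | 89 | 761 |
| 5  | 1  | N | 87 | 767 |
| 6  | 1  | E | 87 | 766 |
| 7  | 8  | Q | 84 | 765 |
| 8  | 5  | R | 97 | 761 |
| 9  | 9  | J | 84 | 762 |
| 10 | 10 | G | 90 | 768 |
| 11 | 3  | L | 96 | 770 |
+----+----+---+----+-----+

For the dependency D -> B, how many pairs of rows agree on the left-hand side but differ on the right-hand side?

D=768: violating pairs (1,10) — 1 pair.
D=761: violating pairs (4,8) — 1 pair.

2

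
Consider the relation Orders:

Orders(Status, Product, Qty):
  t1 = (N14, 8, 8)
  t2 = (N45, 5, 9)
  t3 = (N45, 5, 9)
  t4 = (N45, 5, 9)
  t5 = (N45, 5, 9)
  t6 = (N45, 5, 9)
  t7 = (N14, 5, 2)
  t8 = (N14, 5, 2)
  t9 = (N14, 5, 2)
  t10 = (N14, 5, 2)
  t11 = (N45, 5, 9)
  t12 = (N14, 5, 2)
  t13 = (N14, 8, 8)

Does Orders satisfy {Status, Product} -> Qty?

Yes

(Status=N14, Product=8): rows 1, 13 → Qty = 8, 8 ✓
(Status=N45, Product=5): rows 2, 3, 4, 5, 6, 11 → Qty = 9, 9, 9, 9, 9, 9 ✓
(Status=N14, Product=5): rows 7, 8, 9, 10, 12 → Qty = 2, 2, 2, 2, 2 ✓
Every {Status, Product} value is associated with a single Qty value, so {Status, Product} -> Qty holds.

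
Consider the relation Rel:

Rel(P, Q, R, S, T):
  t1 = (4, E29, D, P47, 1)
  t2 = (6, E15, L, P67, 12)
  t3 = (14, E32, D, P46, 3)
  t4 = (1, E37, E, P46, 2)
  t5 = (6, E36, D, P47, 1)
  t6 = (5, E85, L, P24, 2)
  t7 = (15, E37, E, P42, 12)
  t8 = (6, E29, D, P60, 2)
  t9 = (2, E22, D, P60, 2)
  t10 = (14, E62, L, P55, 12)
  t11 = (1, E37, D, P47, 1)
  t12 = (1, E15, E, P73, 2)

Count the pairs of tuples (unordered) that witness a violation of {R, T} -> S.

(R=D, T=1): all 3 rows agree on S — 0 pairs.
(R=L, T=12): violating pairs (2,10) — 1 pair.
(R=E, T=2): violating pairs (4,12) — 1 pair.
(R=D, T=2): all 2 rows agree on S — 0 pairs.

2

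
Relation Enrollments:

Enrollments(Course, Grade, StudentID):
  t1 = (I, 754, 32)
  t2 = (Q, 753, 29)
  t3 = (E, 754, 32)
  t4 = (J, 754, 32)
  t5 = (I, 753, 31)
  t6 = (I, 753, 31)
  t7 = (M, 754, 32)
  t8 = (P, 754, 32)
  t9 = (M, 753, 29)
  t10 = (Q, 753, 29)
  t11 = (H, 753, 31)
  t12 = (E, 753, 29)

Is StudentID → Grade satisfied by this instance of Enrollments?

Yes

StudentID=32: rows 1, 3, 4, 7, 8 → Grade = 754, 754, 754, 754, 754 ✓
StudentID=29: rows 2, 9, 10, 12 → Grade = 753, 753, 753, 753 ✓
StudentID=31: rows 5, 6, 11 → Grade = 753, 753, 753 ✓
Every StudentID value is associated with a single Grade value, so StudentID → Grade holds.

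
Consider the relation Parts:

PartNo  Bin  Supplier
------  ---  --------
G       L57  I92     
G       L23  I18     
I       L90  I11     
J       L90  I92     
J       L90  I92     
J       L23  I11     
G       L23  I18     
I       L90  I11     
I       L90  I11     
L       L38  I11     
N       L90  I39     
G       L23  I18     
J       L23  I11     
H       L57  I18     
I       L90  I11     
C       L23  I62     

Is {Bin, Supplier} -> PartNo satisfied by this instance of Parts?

(Bin=L57, Supplier=I92): 1 row → PartNo = G ✓
(Bin=L23, Supplier=I18): 3 rows → PartNo = G, G, G ✓
(Bin=L90, Supplier=I11): 4 rows → PartNo = I, I, I, I ✓
(Bin=L90, Supplier=I92): 2 rows → PartNo = J, J ✓
(Bin=L23, Supplier=I11): 2 rows → PartNo = J, J ✓
(Bin=L38, Supplier=I11): 1 row → PartNo = L ✓
(Bin=L90, Supplier=I39): 1 row → PartNo = N ✓
(Bin=L57, Supplier=I18): 1 row → PartNo = H ✓
(Bin=L23, Supplier=I62): 1 row → PartNo = C ✓
Every {Bin, Supplier} value is associated with a single PartNo value, so {Bin, Supplier} -> PartNo holds.

Yes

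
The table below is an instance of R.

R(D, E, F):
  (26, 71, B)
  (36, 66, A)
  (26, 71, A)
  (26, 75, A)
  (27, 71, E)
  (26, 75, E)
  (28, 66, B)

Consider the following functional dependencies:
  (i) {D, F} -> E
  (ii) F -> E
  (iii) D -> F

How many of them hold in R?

0

(i) {D, F} -> E: (D=26, F=A): 2 rows → E takes values {71, 75} — violation — fails.
(ii) F -> E: F=B: 2 rows → E takes values {71, 66} — violation; F=A: 3 rows → E takes values {66, 71, 75} — violation; F=E: 2 rows → E takes values {71, 75} — violation — fails.
(iii) D -> F: D=26: 4 rows → F takes values {B, A, E} — violation — fails.
None of the 3 dependencies hold.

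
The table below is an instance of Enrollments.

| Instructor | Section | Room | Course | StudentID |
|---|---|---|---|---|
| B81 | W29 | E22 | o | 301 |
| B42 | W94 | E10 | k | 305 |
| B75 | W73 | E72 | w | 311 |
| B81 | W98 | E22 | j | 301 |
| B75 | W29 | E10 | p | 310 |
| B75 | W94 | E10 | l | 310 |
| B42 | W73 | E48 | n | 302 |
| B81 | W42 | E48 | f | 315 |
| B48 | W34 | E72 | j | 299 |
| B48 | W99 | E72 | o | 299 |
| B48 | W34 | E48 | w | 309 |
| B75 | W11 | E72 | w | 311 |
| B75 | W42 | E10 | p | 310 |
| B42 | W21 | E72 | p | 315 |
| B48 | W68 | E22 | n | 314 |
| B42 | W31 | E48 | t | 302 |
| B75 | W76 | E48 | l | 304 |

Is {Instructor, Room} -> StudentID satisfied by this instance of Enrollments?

(Instructor=B81, Room=E22): 2 rows → StudentID = 301, 301 ✓
(Instructor=B42, Room=E10): 1 row → StudentID = 305 ✓
(Instructor=B75, Room=E72): 2 rows → StudentID = 311, 311 ✓
(Instructor=B75, Room=E10): 3 rows → StudentID = 310, 310, 310 ✓
(Instructor=B42, Room=E48): 2 rows → StudentID = 302, 302 ✓
(Instructor=B81, Room=E48): 1 row → StudentID = 315 ✓
(Instructor=B48, Room=E72): 2 rows → StudentID = 299, 299 ✓
(Instructor=B48, Room=E48): 1 row → StudentID = 309 ✓
(Instructor=B42, Room=E72): 1 row → StudentID = 315 ✓
(Instructor=B48, Room=E22): 1 row → StudentID = 314 ✓
(Instructor=B75, Room=E48): 1 row → StudentID = 304 ✓
Every {Instructor, Room} value is associated with a single StudentID value, so {Instructor, Room} -> StudentID holds.

Yes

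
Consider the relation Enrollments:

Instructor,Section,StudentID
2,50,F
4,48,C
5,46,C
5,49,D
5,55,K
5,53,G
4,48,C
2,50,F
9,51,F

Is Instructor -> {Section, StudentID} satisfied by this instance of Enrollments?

Instructor=2: 2 rows → {Section,StudentID} = (50, F), (50, F) ✓
Instructor=4: 2 rows → {Section,StudentID} = (48, C), (48, C) ✓
Instructor=5: 4 rows → {Section,StudentID} takes values {(46, C), (49, D), (55, K), (53, G)} — violation
Instructor=9: 1 row → {Section,StudentID} = (51, F) ✓
Two rows agree on Instructor but differ on {Section, StudentID}, so Instructor -> {Section, StudentID} does not hold.

No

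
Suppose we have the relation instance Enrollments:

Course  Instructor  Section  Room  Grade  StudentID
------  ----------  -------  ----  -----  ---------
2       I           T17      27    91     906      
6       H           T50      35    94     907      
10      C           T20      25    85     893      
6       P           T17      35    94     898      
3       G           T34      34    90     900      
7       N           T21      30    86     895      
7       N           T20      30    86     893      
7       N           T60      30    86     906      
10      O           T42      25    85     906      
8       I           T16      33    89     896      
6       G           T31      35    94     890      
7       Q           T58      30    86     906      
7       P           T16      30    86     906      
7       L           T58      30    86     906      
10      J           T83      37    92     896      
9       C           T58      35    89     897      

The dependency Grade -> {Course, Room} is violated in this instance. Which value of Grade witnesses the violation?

Grade=91: 1 row → {Course,Room} = (2, 27) ✓
Grade=94: 3 rows → {Course,Room} = (6, 35), (6, 35), (6, 35) ✓
Grade=85: 2 rows → {Course,Room} = (10, 25), (10, 25) ✓
Grade=90: 1 row → {Course,Room} = (3, 34) ✓
Grade=86: 6 rows → {Course,Room} = (7, 30), (7, 30), (7, 30), (7, 30), (7, 30), (7, 30) ✓
Grade=89: 2 rows → {Course,Room} takes values {(8, 33), (9, 35)} — violation
Grade=92: 1 row → {Course,Room} = (10, 37) ✓
The only Grade value with inconsistent RHS is Grade=89.

89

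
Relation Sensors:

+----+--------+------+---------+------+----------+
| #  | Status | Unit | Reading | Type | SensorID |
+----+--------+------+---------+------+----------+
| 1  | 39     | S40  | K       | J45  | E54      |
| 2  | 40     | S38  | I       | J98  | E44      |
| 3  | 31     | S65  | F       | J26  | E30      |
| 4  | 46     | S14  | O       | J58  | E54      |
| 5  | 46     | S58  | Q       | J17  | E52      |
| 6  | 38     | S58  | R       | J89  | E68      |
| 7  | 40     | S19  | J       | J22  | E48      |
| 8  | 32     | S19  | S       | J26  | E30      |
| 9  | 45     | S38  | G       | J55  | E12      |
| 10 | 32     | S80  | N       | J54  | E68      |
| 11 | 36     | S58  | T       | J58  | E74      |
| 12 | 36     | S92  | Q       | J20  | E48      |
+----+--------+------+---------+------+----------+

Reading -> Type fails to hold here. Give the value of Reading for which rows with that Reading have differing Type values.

Reading=K: row 1 → Type = J45 ✓
Reading=I: row 2 → Type = J98 ✓
Reading=F: row 3 → Type = J26 ✓
Reading=O: row 4 → Type = J58 ✓
Reading=Q: rows 5, 12 → Type takes values {J17, J20} — violation
Reading=R: row 6 → Type = J89 ✓
Reading=J: row 7 → Type = J22 ✓
Reading=S: row 8 → Type = J26 ✓
Reading=G: row 9 → Type = J55 ✓
Reading=N: row 10 → Type = J54 ✓
Reading=T: row 11 → Type = J58 ✓
The only Reading value with inconsistent Type is Reading=Q.

Q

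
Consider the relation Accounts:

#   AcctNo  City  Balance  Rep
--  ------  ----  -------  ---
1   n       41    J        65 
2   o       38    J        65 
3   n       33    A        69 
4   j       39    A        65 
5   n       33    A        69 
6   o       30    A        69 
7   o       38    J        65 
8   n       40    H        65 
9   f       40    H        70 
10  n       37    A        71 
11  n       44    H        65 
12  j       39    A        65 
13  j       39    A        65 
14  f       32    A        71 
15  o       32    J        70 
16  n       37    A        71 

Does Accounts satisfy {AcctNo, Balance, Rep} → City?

No

(AcctNo=n, Balance=J, Rep=65): row 1 → City = 41 ✓
(AcctNo=o, Balance=J, Rep=65): rows 2, 7 → City = 38, 38 ✓
(AcctNo=n, Balance=A, Rep=69): rows 3, 5 → City = 33, 33 ✓
(AcctNo=j, Balance=A, Rep=65): rows 4, 12, 13 → City = 39, 39, 39 ✓
(AcctNo=o, Balance=A, Rep=69): row 6 → City = 30 ✓
(AcctNo=n, Balance=H, Rep=65): rows 8, 11 → City takes values {40, 44} — violation
(AcctNo=f, Balance=H, Rep=70): row 9 → City = 40 ✓
(AcctNo=n, Balance=A, Rep=71): rows 10, 16 → City = 37, 37 ✓
(AcctNo=f, Balance=A, Rep=71): row 14 → City = 32 ✓
(AcctNo=o, Balance=J, Rep=70): row 15 → City = 32 ✓
Two rows agree on {AcctNo, Balance, Rep} but differ on City, so {AcctNo, Balance, Rep} → City does not hold.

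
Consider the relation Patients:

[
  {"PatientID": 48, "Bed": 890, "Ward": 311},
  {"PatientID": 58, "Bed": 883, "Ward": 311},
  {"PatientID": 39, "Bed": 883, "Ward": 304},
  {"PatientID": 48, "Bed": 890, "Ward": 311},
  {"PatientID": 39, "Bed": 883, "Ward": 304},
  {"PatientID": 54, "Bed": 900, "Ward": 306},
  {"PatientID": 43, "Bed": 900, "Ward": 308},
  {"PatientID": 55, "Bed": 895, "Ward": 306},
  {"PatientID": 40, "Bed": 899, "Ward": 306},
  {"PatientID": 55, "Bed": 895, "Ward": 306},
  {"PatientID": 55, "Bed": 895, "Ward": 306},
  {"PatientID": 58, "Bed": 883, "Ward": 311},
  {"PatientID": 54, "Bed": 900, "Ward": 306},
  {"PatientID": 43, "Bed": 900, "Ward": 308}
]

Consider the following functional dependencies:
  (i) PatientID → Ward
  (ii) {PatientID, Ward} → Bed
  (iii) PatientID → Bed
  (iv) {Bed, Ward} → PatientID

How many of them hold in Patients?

(i) PatientID → Ward: every LHS value maps to a single RHS value — holds.
(ii) {PatientID, Ward} → Bed: every LHS value maps to a single RHS value — holds.
(iii) PatientID → Bed: every LHS value maps to a single RHS value — holds.
(iv) {Bed, Ward} → PatientID: every LHS value maps to a single RHS value — holds.
4 of the 4 dependencies hold.

4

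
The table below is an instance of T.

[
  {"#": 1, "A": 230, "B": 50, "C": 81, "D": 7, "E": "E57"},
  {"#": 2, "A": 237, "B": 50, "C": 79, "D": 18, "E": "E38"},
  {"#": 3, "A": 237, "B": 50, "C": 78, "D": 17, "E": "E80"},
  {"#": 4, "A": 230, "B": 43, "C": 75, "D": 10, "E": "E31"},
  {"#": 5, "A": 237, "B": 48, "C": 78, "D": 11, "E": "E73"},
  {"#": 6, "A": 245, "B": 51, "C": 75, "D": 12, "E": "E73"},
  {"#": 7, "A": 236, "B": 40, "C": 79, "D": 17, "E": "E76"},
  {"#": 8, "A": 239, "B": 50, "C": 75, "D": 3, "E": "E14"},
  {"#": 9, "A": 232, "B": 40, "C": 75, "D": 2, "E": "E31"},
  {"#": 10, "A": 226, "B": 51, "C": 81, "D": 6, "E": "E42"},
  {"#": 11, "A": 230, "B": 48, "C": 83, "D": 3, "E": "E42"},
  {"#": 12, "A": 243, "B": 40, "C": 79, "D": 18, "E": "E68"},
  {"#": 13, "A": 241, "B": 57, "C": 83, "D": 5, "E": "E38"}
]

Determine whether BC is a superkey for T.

No

Rows 7 and 12 have the same BC value (B=40, C=79) but are distinct tuples, so BC does not determine every attribute — not a superkey.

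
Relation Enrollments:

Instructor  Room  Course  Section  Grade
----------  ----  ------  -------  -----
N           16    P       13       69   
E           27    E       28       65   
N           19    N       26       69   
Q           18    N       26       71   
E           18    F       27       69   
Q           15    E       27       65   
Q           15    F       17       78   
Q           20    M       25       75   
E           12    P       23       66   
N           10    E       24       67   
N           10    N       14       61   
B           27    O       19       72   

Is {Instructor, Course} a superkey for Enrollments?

Two distinct rows share (Instructor=N, Course=N), so {Instructor, Course} does not determine every attribute — not a superkey.

No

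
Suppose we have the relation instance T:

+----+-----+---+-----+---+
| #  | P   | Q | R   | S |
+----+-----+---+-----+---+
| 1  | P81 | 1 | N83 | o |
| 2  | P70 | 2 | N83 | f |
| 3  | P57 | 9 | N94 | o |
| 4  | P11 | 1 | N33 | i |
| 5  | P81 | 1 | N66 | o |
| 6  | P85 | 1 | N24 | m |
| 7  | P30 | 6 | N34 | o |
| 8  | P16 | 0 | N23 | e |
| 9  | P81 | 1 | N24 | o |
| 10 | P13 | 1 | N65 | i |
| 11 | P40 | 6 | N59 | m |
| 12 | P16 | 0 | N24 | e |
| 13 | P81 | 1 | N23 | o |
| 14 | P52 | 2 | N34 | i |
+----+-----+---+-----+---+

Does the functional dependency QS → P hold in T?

(Q=1, S=o): rows 1, 5, 9, 13 → P = P81, P81, P81, P81 ✓
(Q=2, S=f): row 2 → P = P70 ✓
(Q=9, S=o): row 3 → P = P57 ✓
(Q=1, S=i): rows 4, 10 → P takes values {P11, P13} — violation
(Q=1, S=m): row 6 → P = P85 ✓
(Q=6, S=o): row 7 → P = P30 ✓
(Q=0, S=e): rows 8, 12 → P = P16, P16 ✓
(Q=6, S=m): row 11 → P = P40 ✓
(Q=2, S=i): row 14 → P = P52 ✓
Two rows agree on QS but differ on P, so QS → P does not hold.

No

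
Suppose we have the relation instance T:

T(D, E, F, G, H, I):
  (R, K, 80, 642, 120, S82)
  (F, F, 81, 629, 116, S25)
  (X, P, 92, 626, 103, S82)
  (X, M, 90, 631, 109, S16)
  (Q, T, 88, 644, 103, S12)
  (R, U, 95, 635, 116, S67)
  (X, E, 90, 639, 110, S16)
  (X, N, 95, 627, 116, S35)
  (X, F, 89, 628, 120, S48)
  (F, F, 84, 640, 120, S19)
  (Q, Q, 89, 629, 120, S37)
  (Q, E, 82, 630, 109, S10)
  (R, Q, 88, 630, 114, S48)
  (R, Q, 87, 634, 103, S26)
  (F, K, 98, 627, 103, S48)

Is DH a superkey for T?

All 15 rows have distinct DH values, so DH → (all attributes) holds and DH is a superkey.

Yes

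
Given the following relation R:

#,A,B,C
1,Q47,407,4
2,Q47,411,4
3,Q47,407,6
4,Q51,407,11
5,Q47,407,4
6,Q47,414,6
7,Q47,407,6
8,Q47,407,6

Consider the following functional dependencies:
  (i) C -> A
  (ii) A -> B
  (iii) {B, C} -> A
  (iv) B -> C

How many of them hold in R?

2

(i) C -> A: every LHS value maps to a single RHS value — holds.
(ii) A -> B: A=Q47: rows 1, 2, 3, 5, 6, 7, 8 → B takes values {407, 411, 414} — violation — fails.
(iii) {B, C} -> A: every LHS value maps to a single RHS value — holds.
(iv) B -> C: B=407: rows 1, 3, 4, 5, 7, 8 → C takes values {4, 6, 11} — violation — fails.
2 of the 4 dependencies hold.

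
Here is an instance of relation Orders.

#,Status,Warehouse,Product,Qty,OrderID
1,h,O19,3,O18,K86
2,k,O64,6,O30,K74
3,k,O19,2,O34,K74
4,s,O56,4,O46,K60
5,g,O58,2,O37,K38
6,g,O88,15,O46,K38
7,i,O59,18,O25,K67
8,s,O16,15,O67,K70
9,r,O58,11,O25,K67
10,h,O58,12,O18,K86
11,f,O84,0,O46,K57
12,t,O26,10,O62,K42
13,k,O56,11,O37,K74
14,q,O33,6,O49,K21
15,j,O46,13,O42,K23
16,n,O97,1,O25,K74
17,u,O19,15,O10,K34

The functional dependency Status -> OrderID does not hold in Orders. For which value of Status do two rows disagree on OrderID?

Status=h: rows 1, 10 → OrderID = K86, K86 ✓
Status=k: rows 2, 3, 13 → OrderID = K74, K74, K74 ✓
Status=s: rows 4, 8 → OrderID takes values {K60, K70} — violation
Status=g: rows 5, 6 → OrderID = K38, K38 ✓
Status=i: row 7 → OrderID = K67 ✓
Status=r: row 9 → OrderID = K67 ✓
Status=f: row 11 → OrderID = K57 ✓
Status=t: row 12 → OrderID = K42 ✓
Status=q: row 14 → OrderID = K21 ✓
Status=j: row 15 → OrderID = K23 ✓
Status=n: row 16 → OrderID = K74 ✓
Status=u: row 17 → OrderID = K34 ✓
The only Status value with inconsistent OrderID is Status=s.

s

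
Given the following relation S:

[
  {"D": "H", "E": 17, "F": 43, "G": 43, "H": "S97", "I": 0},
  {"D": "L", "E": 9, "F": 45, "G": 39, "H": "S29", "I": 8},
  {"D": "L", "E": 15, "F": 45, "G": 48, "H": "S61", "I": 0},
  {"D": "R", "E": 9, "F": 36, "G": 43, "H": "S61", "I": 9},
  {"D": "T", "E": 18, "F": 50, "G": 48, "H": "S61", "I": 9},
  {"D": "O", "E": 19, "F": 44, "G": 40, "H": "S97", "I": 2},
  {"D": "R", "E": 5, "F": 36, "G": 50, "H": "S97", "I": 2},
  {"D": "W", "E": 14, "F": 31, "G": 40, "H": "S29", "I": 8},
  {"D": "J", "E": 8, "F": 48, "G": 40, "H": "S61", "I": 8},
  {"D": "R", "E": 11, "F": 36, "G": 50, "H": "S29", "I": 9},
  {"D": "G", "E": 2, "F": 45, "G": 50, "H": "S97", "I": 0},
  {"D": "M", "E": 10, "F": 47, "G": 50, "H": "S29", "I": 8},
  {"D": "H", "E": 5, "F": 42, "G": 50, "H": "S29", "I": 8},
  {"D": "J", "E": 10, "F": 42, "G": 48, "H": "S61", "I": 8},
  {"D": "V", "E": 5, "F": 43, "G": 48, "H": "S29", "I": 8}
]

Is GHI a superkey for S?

Two distinct rows share (G=50, H=S29, I=8), so GHI does not determine every attribute — not a superkey.

No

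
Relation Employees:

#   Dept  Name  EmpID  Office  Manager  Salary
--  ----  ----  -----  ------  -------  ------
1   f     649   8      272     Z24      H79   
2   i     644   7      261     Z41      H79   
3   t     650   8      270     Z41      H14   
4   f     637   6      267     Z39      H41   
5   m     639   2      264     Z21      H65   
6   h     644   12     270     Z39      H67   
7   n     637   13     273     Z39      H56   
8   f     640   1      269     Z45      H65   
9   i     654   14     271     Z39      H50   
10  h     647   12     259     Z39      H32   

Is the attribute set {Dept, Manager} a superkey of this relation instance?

No

Rows 6 and 10 have the same {Dept, Manager} value (Dept=h, Manager=Z39) but are distinct tuples, so {Dept, Manager} does not determine every attribute — not a superkey.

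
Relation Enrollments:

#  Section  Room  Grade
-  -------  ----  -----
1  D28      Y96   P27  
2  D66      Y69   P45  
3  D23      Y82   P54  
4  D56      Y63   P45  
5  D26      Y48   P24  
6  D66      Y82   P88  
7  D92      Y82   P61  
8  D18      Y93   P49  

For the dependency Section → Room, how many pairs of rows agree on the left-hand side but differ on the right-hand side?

1

Section=D66: violating pairs (2,6) — 1 pair.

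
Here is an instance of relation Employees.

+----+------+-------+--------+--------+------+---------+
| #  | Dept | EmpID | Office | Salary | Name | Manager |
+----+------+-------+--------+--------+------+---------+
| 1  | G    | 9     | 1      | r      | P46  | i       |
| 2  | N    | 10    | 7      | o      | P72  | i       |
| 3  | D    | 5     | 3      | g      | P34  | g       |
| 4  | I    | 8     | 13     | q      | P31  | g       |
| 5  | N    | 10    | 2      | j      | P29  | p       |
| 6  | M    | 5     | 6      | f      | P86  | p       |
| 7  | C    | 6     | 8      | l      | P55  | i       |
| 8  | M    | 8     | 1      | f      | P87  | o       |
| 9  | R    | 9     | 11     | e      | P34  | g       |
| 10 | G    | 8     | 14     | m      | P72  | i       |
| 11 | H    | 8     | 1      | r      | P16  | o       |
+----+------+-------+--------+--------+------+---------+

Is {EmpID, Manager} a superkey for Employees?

Rows 8 and 11 have the same {EmpID, Manager} value (EmpID=8, Manager=o) but are distinct tuples, so {EmpID, Manager} does not determine every attribute — not a superkey.

No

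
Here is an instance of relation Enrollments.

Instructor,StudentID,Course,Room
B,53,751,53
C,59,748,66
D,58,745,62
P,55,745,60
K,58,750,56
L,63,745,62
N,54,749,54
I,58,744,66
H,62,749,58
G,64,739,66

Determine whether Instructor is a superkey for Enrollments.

Yes

All 10 rows have distinct Instructor values, so Instructor → (all attributes) holds and Instructor is a superkey.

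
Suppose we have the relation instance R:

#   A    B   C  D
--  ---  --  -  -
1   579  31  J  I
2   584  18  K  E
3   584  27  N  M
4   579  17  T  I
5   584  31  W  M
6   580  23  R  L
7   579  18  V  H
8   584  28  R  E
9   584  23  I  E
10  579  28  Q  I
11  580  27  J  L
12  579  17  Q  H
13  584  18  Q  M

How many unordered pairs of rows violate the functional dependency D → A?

0

D=I: all 3 rows agree on A — 0 pairs.
D=E: all 3 rows agree on A — 0 pairs.
D=M: all 3 rows agree on A — 0 pairs.
D=L: all 2 rows agree on A — 0 pairs.
D=H: all 2 rows agree on A — 0 pairs.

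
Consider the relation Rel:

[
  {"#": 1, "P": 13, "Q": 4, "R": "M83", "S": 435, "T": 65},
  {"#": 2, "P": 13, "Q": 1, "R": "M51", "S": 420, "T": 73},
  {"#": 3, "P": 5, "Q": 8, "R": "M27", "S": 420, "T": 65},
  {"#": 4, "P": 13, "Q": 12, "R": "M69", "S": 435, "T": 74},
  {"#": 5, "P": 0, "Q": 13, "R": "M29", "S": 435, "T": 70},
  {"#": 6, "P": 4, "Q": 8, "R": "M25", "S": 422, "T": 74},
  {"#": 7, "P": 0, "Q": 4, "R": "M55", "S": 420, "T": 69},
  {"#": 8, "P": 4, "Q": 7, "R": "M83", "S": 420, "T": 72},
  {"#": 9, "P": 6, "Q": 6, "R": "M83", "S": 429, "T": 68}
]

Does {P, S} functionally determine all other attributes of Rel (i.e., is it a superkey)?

No

Rows 1 and 4 have the same {P, S} value (P=13, S=435) but are distinct tuples, so {P, S} does not determine every attribute — not a superkey.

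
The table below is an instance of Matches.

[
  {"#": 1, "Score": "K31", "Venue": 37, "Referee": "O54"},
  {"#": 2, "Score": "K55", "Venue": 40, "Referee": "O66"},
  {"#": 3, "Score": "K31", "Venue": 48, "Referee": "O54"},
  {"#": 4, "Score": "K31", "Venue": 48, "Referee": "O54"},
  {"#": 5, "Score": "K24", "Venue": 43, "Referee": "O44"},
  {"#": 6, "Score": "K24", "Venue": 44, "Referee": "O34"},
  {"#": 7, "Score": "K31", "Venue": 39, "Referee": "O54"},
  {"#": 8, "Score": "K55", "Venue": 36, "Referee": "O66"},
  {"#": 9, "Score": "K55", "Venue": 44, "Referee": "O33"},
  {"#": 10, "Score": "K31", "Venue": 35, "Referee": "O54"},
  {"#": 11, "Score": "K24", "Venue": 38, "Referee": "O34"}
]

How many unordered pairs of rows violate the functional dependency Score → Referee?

4

Score=K31: all 5 rows agree on Referee — 0 pairs.
Score=K55: violating pairs (2,9), (8,9) — 2 pairs.
Score=K24: violating pairs (5,6), (5,11) — 2 pairs.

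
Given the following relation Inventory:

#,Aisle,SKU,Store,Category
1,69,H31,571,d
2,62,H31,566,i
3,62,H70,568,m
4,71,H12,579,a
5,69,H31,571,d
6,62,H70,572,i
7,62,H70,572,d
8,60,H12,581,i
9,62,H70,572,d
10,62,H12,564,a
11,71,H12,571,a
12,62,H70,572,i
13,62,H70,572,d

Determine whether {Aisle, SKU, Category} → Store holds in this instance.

(Aisle=69, SKU=H31, Category=d): rows 1, 5 → Store = 571, 571 ✓
(Aisle=62, SKU=H31, Category=i): row 2 → Store = 566 ✓
(Aisle=62, SKU=H70, Category=m): row 3 → Store = 568 ✓
(Aisle=71, SKU=H12, Category=a): rows 4, 11 → Store takes values {579, 571} — violation
(Aisle=62, SKU=H70, Category=i): rows 6, 12 → Store = 572, 572 ✓
(Aisle=62, SKU=H70, Category=d): rows 7, 9, 13 → Store = 572, 572, 572 ✓
(Aisle=60, SKU=H12, Category=i): row 8 → Store = 581 ✓
(Aisle=62, SKU=H12, Category=a): row 10 → Store = 564 ✓
Two rows agree on {Aisle, SKU, Category} but differ on Store, so {Aisle, SKU, Category} → Store does not hold.

No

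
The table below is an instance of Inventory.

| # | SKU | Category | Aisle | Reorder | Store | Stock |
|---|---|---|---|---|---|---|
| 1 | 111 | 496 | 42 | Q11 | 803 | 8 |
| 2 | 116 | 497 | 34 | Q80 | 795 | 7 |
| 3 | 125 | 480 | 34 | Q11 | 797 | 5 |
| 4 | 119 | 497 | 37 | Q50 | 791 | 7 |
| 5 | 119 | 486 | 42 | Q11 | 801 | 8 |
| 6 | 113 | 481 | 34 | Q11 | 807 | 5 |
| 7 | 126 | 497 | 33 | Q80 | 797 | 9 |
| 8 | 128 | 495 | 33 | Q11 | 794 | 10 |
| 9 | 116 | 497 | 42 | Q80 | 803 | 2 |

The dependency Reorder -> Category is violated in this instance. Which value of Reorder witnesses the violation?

Reorder=Q11: rows 1, 3, 5, 6, 8 → Category takes values {496, 480, 486, 481, 495} — violation
Reorder=Q80: rows 2, 7, 9 → Category = 497, 497, 497 ✓
Reorder=Q50: row 4 → Category = 497 ✓
The only Reorder value with inconsistent Category is Reorder=Q11.

Q11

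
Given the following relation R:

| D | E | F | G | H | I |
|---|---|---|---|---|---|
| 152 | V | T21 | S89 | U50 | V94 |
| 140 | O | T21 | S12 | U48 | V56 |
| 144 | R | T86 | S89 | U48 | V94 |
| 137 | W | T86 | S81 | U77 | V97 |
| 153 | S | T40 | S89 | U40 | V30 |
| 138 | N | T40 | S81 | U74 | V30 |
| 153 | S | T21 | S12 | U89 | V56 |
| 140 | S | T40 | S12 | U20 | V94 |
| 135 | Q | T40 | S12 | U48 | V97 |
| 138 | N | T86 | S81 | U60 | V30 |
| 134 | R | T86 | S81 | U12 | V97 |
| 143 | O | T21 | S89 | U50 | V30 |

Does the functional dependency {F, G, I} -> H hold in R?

No

(F=T21, G=S89, I=V94): 1 row → H = U50 ✓
(F=T21, G=S12, I=V56): 2 rows → H takes values {U48, U89} — violation
(F=T86, G=S89, I=V94): 1 row → H = U48 ✓
(F=T86, G=S81, I=V97): 2 rows → H takes values {U77, U12} — violation
(F=T40, G=S89, I=V30): 1 row → H = U40 ✓
(F=T40, G=S81, I=V30): 1 row → H = U74 ✓
(F=T40, G=S12, I=V94): 1 row → H = U20 ✓
(F=T40, G=S12, I=V97): 1 row → H = U48 ✓
(F=T86, G=S81, I=V30): 1 row → H = U60 ✓
(F=T21, G=S89, I=V30): 1 row → H = U50 ✓
Two rows agree on {F, G, I} but differ on H, so {F, G, I} -> H does not hold.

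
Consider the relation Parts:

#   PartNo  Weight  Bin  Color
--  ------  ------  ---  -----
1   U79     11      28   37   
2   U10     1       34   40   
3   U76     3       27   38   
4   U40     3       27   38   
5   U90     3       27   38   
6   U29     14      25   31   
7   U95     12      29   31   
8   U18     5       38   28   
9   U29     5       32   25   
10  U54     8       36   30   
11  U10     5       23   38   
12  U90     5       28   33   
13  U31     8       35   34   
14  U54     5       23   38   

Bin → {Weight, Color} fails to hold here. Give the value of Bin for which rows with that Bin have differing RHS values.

28

Bin=28: rows 1, 12 → {Weight,Color} takes values {(11, 37), (5, 33)} — violation
Bin=34: row 2 → {Weight,Color} = (1, 40) ✓
Bin=27: rows 3, 4, 5 → {Weight,Color} = (3, 38), (3, 38), (3, 38) ✓
Bin=25: row 6 → {Weight,Color} = (14, 31) ✓
Bin=29: row 7 → {Weight,Color} = (12, 31) ✓
Bin=38: row 8 → {Weight,Color} = (5, 28) ✓
Bin=32: row 9 → {Weight,Color} = (5, 25) ✓
Bin=36: row 10 → {Weight,Color} = (8, 30) ✓
Bin=23: rows 11, 14 → {Weight,Color} = (5, 38), (5, 38) ✓
Bin=35: row 13 → {Weight,Color} = (8, 34) ✓
The only Bin value with inconsistent RHS is Bin=28.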